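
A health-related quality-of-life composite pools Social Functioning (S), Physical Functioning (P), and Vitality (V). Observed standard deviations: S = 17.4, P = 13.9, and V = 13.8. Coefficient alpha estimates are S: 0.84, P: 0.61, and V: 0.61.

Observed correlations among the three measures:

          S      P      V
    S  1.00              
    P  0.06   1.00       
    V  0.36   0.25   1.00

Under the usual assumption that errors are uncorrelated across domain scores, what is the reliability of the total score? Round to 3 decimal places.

0.799

Var(S+P+V) = 17.4² + 13.9² + 13.8² + 2·[17.4·13.9·0.06 + 17.4·13.8·0.36 + 13.9·13.8·0.25] = 686.41 + 297.82 = 984.23.
With uncorrelated errors the cross-covariances are all true-score covariance, so they carry over unchanged; only the diagonal terms shrink to ρᵢσᵢ².
True-score variance = [17.4²·0.84 + 13.9²·0.61 + 13.8²·0.61] + 297.82 = 488.345 + 297.82 = 786.164.
Reliability = 786.164 / 984.23 = 0.799.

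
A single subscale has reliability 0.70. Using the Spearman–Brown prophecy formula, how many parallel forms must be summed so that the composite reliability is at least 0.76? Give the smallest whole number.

k ≥ ρ*(1−ρ₁)/(ρ₁(1−ρ*)) = 0.76·0.30 / (0.70·0.24) = 1.357.
Smallest integer k = 2.

2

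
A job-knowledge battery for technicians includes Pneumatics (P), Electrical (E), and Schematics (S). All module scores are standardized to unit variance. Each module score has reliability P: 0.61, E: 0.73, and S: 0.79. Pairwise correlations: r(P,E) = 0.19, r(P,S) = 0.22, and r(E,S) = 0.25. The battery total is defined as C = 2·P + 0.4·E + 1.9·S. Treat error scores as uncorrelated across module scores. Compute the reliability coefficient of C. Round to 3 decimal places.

0.767

Var(C) = 2² + 0.4² + 1.9² + 2·[0.8·0.19 + 3.8·0.22 + 0.76·0.25] = 7.77 + 2.356 = 10.126.
Under uncorrelated errors the observed covariances equal the true-score covariances, so only the own-variance terms attenuate.
True-score variance = [2²·0.61 + 0.4²·0.73 + 1.9²·0.79] + 2.356 = 5.4087 + 2.356 = 7.7647.
Reliability = 7.7647 / 10.126 = 0.767.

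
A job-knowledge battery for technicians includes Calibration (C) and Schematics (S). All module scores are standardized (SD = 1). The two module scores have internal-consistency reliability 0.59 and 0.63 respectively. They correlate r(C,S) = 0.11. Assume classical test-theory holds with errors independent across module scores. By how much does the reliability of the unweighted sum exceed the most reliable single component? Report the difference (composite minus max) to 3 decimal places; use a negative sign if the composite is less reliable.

Var(sum) = 2 + 0.22 = 2.22; true-score variance = 1.22 + 0.22 = 1.44; composite reliability = 0.6486.
Max component reliability = 0.6300.
Difference = 0.6486 − 0.6300 = 0.019.

0.019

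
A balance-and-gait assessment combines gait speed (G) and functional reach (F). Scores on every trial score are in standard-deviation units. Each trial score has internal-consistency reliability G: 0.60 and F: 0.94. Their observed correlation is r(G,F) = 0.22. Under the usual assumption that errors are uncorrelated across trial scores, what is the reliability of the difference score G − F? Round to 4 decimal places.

0.7051

Var(G−F) = 1 + 1 − 2·0.22 = 2 − 0.44 = 1.56.
With uncorrelated errors the cross-covariances are all true-score covariance, so they carry over unchanged; only the diagonal terms shrink to ρᵢσᵢ².
True-score variance = [0.60 + 0.94] − 0.44 = 1.54 − 0.44 = 1.1.
Reliability = 1.1 / 1.56 = 0.7051.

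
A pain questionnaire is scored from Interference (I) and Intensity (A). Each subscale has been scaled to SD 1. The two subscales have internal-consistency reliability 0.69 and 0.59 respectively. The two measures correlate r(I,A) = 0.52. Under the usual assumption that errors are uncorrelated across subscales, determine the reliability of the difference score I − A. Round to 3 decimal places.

0.250

Var(I−A) = 1 + 1 − 2·0.52 = 2 − 1.04 = 0.96.
Under uncorrelated errors the observed covariances equal the true-score covariances, so only the own-variance terms attenuate.
True-score variance = [0.69 + 0.59] − 1.04 = 1.28 − 1.04 = 0.24.
Reliability = 0.24 / 0.96 = 0.250.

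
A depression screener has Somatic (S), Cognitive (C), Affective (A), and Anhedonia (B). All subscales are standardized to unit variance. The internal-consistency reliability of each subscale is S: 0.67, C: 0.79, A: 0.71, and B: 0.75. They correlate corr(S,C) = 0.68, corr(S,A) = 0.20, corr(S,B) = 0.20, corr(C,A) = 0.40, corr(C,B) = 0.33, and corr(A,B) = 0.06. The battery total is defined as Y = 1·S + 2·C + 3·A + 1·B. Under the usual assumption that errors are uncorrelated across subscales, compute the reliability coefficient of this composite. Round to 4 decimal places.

0.8438

Var(Y) = 1 + 2² + 3² + 1 + 2·[2·0.68 + 3·0.20 + 0.20 + 6·0.40 + 2·0.33 + 3·0.06] = 15 + 10.8 = 25.8.
Because errors are independent across components, Cov(Tᵢ,Tⱼ) = Cov(Xᵢ,Xⱼ); the off-diagonal part of the true-score variance is the same as above.
True-score variance = [0.67 + 2²·0.79 + 3²·0.71 + 0.75] + 10.8 = 10.97 + 10.8 = 21.77.
Reliability = 21.77 / 25.8 = 0.8438.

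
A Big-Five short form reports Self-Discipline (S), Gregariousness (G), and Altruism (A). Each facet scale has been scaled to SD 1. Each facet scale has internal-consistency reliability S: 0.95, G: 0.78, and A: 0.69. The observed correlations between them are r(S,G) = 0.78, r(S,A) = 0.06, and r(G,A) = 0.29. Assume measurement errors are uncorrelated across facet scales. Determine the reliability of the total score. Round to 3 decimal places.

Var(S+G+A) = 3 + 2·[0.78 + 0.06 + 0.29] = 3 + 2.26 = 5.26.
Under uncorrelated errors the observed covariances equal the true-score covariances, so only the own-variance terms attenuate.
True-score variance = [0.95 + 0.78 + 0.69] + 2.26 = 2.42 + 2.26 = 4.68.
Reliability = 4.68 / 5.26 = 0.890.

0.890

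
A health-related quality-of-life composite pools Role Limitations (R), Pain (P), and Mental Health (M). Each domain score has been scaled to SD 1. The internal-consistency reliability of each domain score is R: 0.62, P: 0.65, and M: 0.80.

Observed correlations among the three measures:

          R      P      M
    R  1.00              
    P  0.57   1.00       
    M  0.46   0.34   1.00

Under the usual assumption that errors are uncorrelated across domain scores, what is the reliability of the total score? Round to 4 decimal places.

0.8380

Var(R+P+M) = 3 + 2·[0.57 + 0.46 + 0.34] = 3 + 2.74 = 5.74.
Because errors are independent across components, Cov(Tᵢ,Tⱼ) = Cov(Xᵢ,Xⱼ); the off-diagonal part of the true-score variance is the same as above.
True-score variance = [0.62 + 0.65 + 0.80] + 2.74 = 2.07 + 2.74 = 4.81.
Reliability = 4.81 / 5.74 = 0.8380.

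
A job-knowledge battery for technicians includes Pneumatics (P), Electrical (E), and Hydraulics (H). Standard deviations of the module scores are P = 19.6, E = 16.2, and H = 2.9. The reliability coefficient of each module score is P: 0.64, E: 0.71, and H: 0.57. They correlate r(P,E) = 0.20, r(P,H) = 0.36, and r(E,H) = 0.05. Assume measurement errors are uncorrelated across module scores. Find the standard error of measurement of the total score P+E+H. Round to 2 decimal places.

14.77

Var(total) = 655.01 + 172.631 = 827.641.
True-score variance = 436.989 + 172.631 = 609.619, so reliability = 0.7366.
Error variance = 827.641 − 609.619 = 218.022; SEM = √218.022 = 14.77.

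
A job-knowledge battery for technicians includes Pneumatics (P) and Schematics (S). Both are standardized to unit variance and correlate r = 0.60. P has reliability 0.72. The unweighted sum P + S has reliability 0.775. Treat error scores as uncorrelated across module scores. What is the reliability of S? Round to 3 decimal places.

Var(P+S) = 2 + 2·0.60 = 3.200.
True-score variance = ρ_P + ρ_S + 2·0.60, so 0.775 = (0.72 + ρ_S + 1.20) / 3.200.
ρ_S = 0.775·3.200 − 0.72 − 1.20 = 0.560.

0.560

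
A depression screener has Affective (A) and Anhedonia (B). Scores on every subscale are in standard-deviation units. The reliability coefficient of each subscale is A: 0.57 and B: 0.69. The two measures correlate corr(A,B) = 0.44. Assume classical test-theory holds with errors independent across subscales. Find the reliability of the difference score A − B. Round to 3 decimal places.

0.339

Var(A−B) = 1 + 1 − 2·0.44 = 2 − 0.88 = 1.12.
Under uncorrelated errors the observed covariances equal the true-score covariances, so only the own-variance terms attenuate.
True-score variance = [0.57 + 0.69] − 0.88 = 1.26 − 0.88 = 0.38.
Reliability = 0.38 / 1.12 = 0.339.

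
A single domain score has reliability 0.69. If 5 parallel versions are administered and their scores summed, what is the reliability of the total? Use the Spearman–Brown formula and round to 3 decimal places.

ρ_k = kρ / (1 + (k−1)ρ) = 5·0.69 / (1 + 4·0.69) = 3.450 / 3.760 = 0.918.

0.918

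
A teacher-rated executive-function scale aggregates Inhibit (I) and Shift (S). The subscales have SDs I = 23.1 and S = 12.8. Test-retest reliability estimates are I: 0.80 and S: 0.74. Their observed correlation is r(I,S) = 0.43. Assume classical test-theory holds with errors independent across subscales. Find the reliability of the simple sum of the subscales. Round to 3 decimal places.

0.843

Var(I+S) = 23.1² + 12.8² + 2·[23.1·12.8·0.43] = 697.45 + 254.285 = 951.735.
Under uncorrelated errors the observed covariances equal the true-score covariances, so only the own-variance terms attenuate.
True-score variance = [23.1²·0.80 + 12.8²·0.74] + 254.285 = 548.13 + 254.285 = 802.414.
Reliability = 802.414 / 951.735 = 0.843.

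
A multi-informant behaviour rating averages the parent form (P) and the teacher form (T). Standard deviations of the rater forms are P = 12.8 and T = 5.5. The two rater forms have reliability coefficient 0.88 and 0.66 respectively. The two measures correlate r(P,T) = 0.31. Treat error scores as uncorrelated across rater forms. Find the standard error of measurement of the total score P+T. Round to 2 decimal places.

Var(total) = 194.09 + 43.648 = 237.738.
True-score variance = 164.144 + 43.648 = 207.792, so reliability = 0.8740.
Error variance = 237.738 − 207.792 = 29.9458; SEM = √29.9458 = 5.47.

5.47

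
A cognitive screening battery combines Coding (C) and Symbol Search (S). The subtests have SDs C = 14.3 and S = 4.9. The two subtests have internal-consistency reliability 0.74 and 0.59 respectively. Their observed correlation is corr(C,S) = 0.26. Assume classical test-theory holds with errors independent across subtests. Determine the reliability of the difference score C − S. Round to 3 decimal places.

0.672

Var(C−S) = 14.3² + 4.9² − 2·14.3·4.9·0.26 = 228.5 − 36.4364 = 192.064.
Because errors are independent across components, Cov(Tᵢ,Tⱼ) = Cov(Xᵢ,Xⱼ); the off-diagonal part of the true-score variance is the same as above.
True-score variance = [14.3²·0.74 + 4.9²·0.59] − 36.4364 = 165.488 − 36.4364 = 129.052.
Reliability = 129.052 / 192.064 = 0.672.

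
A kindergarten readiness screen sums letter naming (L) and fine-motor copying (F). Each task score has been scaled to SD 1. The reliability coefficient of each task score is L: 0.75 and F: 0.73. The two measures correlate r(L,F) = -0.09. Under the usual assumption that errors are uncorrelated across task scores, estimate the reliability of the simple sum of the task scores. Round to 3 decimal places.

0.714

Var(L+F) = 2 + 2·[(-0.09)] = 2 − 0.18 = 1.82.
Under uncorrelated errors the observed covariances equal the true-score covariances, so only the own-variance terms attenuate.
True-score variance = [0.75 + 0.73] − 0.18 = 1.48 − 0.18 = 1.3.
Reliability = 1.3 / 1.82 = 0.714.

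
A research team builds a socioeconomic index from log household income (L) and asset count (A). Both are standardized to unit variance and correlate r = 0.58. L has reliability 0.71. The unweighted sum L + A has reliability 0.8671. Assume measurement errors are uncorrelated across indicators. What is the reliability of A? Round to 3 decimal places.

Var(L+A) = 2 + 2·0.58 = 3.160.
True-score variance = ρ_L + ρ_A + 2·0.58, so 0.8671 = (0.71 + ρ_A + 1.16) / 3.160.
ρ_A = 0.8671·3.160 − 0.71 − 1.16 = 0.870.

0.870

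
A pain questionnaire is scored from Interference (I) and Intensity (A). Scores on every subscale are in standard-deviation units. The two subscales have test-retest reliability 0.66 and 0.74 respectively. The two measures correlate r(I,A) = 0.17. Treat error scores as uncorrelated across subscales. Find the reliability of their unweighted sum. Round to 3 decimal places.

Var(I+A) = 2 + 2·[0.17] = 2 + 0.34 = 2.34.
Because errors are independent across components, Cov(Tᵢ,Tⱼ) = Cov(Xᵢ,Xⱼ); the off-diagonal part of the true-score variance is the same as above.
True-score variance = [0.66 + 0.74] + 0.34 = 1.4 + 0.34 = 1.74.
Reliability = 1.74 / 2.34 = 0.744.

0.744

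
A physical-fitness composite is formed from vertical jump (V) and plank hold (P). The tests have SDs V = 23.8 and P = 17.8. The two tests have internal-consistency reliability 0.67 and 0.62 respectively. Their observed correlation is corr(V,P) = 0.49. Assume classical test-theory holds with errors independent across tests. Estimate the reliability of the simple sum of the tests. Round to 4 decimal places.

Var(V+P) = 23.8² + 17.8² + 2·[23.8·17.8·0.49] = 883.28 + 415.167 = 1298.45.
Under uncorrelated errors the observed covariances equal the true-score covariances, so only the own-variance terms attenuate.
True-score variance = [23.8²·0.67 + 17.8²·0.62] + 415.167 = 575.956 + 415.167 = 991.123.
Reliability = 991.123 / 1298.45 = 0.7633.

0.7633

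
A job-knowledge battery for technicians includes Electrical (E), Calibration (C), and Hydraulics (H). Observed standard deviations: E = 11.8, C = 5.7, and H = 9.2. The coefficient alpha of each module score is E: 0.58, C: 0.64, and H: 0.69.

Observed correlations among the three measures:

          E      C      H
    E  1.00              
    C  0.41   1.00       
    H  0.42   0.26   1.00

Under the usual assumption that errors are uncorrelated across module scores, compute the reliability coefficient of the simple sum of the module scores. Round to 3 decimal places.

Var(E+C+H) = 11.8² + 5.7² + 9.2² + 2·[11.8·5.7·0.41 + 11.8·9.2·0.42 + 5.7·9.2·0.26] = 256.37 + 173.612 = 429.982.
Under uncorrelated errors the observed covariances equal the true-score covariances, so only the own-variance terms attenuate.
True-score variance = [11.8²·0.58 + 5.7²·0.64 + 9.2²·0.69] + 173.612 = 159.954 + 173.612 = 333.567.
Reliability = 333.567 / 429.982 = 0.776.

0.776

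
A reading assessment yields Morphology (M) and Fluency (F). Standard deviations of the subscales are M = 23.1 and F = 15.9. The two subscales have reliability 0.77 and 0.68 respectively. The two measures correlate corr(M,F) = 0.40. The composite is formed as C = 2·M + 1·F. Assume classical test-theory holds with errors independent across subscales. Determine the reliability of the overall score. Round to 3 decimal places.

0.808

Var(C) = 2²·23.1² + 15.9² + 2·[2·23.1·15.9·0.40] = 2387.25 + 587.664 = 2974.91.
Because errors are independent across components, Cov(Tᵢ,Tⱼ) = Cov(Xᵢ,Xⱼ); the off-diagonal part of the true-score variance is the same as above.
True-score variance = [2²·23.1²·0.77 + 15.9²·0.68] + 587.664 = 1815.43 + 587.664 = 2403.09.
Reliability = 2403.09 / 2974.91 = 0.808.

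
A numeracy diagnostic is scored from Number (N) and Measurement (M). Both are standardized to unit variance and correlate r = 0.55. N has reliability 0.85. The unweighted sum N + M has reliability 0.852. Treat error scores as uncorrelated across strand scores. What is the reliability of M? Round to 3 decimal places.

Var(N+M) = 2 + 2·0.55 = 3.100.
True-score variance = ρ_N + ρ_M + 2·0.55, so 0.852 = (0.85 + ρ_M + 1.10) / 3.100.
ρ_M = 0.852·3.100 − 0.85 − 1.10 = 0.691.

0.691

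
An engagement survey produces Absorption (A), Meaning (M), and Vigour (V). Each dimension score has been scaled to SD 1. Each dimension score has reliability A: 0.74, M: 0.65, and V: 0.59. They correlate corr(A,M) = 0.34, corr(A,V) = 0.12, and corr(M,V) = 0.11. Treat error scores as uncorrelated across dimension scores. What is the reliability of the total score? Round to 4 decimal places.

Var(A+M+V) = 3 + 2·[0.34 + 0.12 + 0.11] = 3 + 1.14 = 4.14.
With uncorrelated errors the cross-covariances are all true-score covariance, so they carry over unchanged; only the diagonal terms shrink to ρᵢσᵢ².
True-score variance = [0.74 + 0.65 + 0.59] + 1.14 = 1.98 + 1.14 = 3.12.
Reliability = 3.12 / 4.14 = 0.7536.

0.7536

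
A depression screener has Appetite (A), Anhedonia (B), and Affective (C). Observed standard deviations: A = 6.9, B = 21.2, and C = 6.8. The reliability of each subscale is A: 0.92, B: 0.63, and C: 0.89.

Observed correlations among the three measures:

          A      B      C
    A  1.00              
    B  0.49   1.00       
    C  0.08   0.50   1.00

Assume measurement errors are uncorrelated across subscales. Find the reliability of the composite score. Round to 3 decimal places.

0.791

Var(A+B+C) = 6.9² + 21.2² + 6.8² + 2·[6.9·21.2·0.49 + 6.9·6.8·0.08 + 21.2·6.8·0.50] = 543.29 + 295.022 = 838.312.
Because errors are independent across components, Cov(Tᵢ,Tⱼ) = Cov(Xᵢ,Xⱼ); the off-diagonal part of the true-score variance is the same as above.
True-score variance = [6.9²·0.92 + 21.2²·0.63 + 6.8²·0.89] + 295.022 = 368.102 + 295.022 = 663.124.
Reliability = 663.124 / 838.312 = 0.791.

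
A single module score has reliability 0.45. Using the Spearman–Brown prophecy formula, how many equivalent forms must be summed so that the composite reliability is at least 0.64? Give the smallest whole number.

3

k ≥ ρ*(1−ρ₁)/(ρ₁(1−ρ*)) = 0.64·0.55 / (0.45·0.36) = 2.173.
Smallest integer k = 3.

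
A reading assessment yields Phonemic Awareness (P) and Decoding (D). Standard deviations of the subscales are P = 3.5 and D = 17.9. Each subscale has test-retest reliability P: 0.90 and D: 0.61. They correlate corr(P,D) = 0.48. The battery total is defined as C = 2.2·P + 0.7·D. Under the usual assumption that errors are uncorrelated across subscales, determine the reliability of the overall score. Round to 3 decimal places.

0.783

Var(C) = 2.2²·3.5² + 0.7²·17.9² + 2·[1.54·3.5·17.9·0.48] = 216.291 + 92.6218 = 308.913.
Because errors are independent across components, Cov(Tᵢ,Tⱼ) = Cov(Xᵢ,Xⱼ); the off-diagonal part of the true-score variance is the same as above.
True-score variance = [2.2²·3.5²·0.90 + 0.7²·17.9²·0.61] + 92.6218 = 149.132 + 92.6218 = 241.753.
Reliability = 241.753 / 308.913 = 0.783.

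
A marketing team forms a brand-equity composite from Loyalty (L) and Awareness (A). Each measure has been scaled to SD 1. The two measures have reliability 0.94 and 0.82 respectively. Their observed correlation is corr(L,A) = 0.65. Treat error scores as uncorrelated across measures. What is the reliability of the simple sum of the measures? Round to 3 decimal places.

Var(L+A) = 2 + 2·[0.65] = 2 + 1.3 = 3.3.
Because errors are independent across components, Cov(Tᵢ,Tⱼ) = Cov(Xᵢ,Xⱼ); the off-diagonal part of the true-score variance is the same as above.
True-score variance = [0.94 + 0.82] + 1.3 = 1.76 + 1.3 = 3.06.
Reliability = 3.06 / 3.3 = 0.927.

0.927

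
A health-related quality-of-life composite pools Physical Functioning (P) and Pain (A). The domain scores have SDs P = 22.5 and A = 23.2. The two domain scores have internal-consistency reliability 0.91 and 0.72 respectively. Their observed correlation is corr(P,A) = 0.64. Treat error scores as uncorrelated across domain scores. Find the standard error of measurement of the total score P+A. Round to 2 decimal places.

14.01

Var(total) = 1044.49 + 668.16 = 1712.65.
True-score variance = 848.22 + 668.16 = 1516.38, so reliability = 0.8854.
Error variance = 1712.65 − 1516.38 = 196.27; SEM = √196.27 = 14.01.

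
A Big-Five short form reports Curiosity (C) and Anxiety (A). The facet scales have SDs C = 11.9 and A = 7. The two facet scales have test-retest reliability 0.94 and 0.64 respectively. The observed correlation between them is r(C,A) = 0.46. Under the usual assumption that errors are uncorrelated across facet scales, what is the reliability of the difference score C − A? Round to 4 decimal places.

Var(C−A) = 11.9² + 7² − 2·11.9·7·0.46 = 190.61 − 76.636 = 113.974.
Under uncorrelated errors the observed covariances equal the true-score covariances, so only the own-variance terms attenuate.
True-score variance = [11.9²·0.94 + 7²·0.64] − 76.636 = 164.473 − 76.636 = 87.8374.
Reliability = 87.8374 / 113.974 = 0.7707.

0.7707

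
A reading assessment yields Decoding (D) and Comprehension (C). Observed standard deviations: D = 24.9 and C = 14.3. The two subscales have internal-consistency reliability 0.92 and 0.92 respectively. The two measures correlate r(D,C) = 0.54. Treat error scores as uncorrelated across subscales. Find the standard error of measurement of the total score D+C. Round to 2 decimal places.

8.12

Var(total) = 824.5 + 384.556 = 1209.06.
True-score variance = 758.54 + 384.556 = 1143.1, so reliability = 0.9454.
Error variance = 1209.06 − 1143.1 = 65.96; SEM = √65.96 = 8.12.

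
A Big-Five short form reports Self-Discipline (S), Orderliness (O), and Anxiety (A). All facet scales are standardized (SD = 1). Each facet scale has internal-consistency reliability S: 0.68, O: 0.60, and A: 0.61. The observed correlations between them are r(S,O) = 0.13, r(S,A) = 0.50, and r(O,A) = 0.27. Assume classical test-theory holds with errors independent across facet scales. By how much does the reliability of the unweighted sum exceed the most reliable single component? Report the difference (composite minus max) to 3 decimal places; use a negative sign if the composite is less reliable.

0.089

Var(sum) = 3 + 1.8 = 4.8; true-score variance = 1.89 + 1.8 = 3.69; composite reliability = 0.7688.
Max component reliability = 0.6800.
Difference = 0.7688 − 0.6800 = 0.089.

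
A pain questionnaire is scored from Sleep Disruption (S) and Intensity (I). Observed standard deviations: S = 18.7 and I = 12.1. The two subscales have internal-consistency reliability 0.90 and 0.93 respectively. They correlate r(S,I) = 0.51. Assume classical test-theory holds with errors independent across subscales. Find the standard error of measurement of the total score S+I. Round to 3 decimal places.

Var(total) = 496.1 + 230.795 = 726.895.
True-score variance = 450.882 + 230.795 = 681.678, so reliability = 0.9378.
Error variance = 726.895 − 681.678 = 45.2177; SEM = √45.2177 = 6.724.

6.724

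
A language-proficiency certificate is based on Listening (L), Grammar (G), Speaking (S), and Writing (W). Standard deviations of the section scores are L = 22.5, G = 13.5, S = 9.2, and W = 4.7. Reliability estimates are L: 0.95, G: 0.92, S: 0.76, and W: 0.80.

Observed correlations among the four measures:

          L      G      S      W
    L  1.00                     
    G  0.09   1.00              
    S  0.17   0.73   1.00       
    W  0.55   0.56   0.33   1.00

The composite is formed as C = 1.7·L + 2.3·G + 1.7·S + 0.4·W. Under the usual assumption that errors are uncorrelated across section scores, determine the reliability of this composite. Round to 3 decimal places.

0.947

Var(C) = 1.7²·22.5² + 2.3²·13.5² + 1.7²·9.2² + 0.4²·4.7² + 2·[3.91·22.5·13.5·0.09 + 2.89·22.5·9.2·0.17 + 0.68·22.5·4.7·0.55 + 3.91·13.5·9.2·0.73 + 0.92·13.5·4.7·0.56 + 0.68·9.2·4.7·0.33] = 2675.31 + 1290.07 = 3965.38.
Because errors are independent across components, Cov(Tᵢ,Tⱼ) = Cov(Xᵢ,Xⱼ); the off-diagonal part of the true-score variance is the same as above.
True-score variance = [1.7²·22.5²·0.95 + 2.3²·13.5²·0.92 + 1.7²·9.2²·0.76 + 0.4²·4.7²·0.80] + 1290.07 = 2465.61 + 1290.07 = 3755.69.
Reliability = 3755.69 / 3965.38 = 0.947.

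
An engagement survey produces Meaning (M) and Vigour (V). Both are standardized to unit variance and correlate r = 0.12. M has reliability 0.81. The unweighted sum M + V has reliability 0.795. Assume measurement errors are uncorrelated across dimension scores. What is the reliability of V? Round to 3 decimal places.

0.731

Var(M+V) = 2 + 2·0.12 = 2.240.
True-score variance = ρ_M + ρ_V + 2·0.12, so 0.795 = (0.81 + ρ_V + 0.24) / 2.240.
ρ_V = 0.795·2.240 − 0.81 − 0.24 = 0.731.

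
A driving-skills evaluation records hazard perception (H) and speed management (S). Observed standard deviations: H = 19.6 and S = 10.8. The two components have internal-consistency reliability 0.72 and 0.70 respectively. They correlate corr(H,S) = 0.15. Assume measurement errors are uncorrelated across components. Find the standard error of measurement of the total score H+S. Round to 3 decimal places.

Var(total) = 500.8 + 63.504 = 564.304.
True-score variance = 358.243 + 63.504 = 421.747, so reliability = 0.7474.
Error variance = 564.304 − 421.747 = 142.557; SEM = √142.557 = 11.940.

11.940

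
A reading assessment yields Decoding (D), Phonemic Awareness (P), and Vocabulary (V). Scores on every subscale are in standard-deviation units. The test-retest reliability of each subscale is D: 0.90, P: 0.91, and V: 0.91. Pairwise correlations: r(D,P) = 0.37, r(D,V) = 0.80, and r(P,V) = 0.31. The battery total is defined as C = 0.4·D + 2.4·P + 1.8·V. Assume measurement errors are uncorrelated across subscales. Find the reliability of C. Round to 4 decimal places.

Var(C) = 0.4² + 2.4² + 1.8² + 2·[0.96·0.37 + 0.72·0.80 + 4.32·0.31] = 9.16 + 4.5408 = 13.7008.
Because errors are independent across components, Cov(Tᵢ,Tⱼ) = Cov(Xᵢ,Xⱼ); the off-diagonal part of the true-score variance is the same as above.
True-score variance = [0.4²·0.90 + 2.4²·0.91 + 1.8²·0.91] + 4.5408 = 8.334 + 4.5408 = 12.8748.
Reliability = 12.8748 / 13.7008 = 0.9397.

0.9397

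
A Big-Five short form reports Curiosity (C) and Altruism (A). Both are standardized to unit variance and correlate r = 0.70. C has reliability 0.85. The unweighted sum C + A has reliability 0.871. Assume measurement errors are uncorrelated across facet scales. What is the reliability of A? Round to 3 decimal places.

Var(C+A) = 2 + 2·0.70 = 3.400.
True-score variance = ρ_C + ρ_A + 2·0.70, so 0.871 = (0.85 + ρ_A + 1.40) / 3.400.
ρ_A = 0.871·3.400 − 0.85 − 1.40 = 0.711.

0.711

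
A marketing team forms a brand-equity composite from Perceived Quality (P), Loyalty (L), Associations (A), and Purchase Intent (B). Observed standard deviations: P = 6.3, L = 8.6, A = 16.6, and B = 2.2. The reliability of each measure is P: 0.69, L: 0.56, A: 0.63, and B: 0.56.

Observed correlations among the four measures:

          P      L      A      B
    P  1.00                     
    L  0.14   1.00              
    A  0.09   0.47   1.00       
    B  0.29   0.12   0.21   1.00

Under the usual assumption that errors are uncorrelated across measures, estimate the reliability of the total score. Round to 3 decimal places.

0.748

Var(P+L+A+B) = 6.3² + 8.6² + 16.6² + 2.2² + 2·[6.3·8.6·0.14 + 6.3·16.6·0.09 + 6.3·2.2·0.29 + 8.6·16.6·0.47 + 8.6·2.2·0.12 + 16.6·2.2·0.21] = 394.05 + 196.107 = 590.157.
Because errors are independent across components, Cov(Tᵢ,Tⱼ) = Cov(Xᵢ,Xⱼ); the off-diagonal part of the true-score variance is the same as above.
True-score variance = [6.3²·0.69 + 8.6²·0.56 + 16.6²·0.63 + 2.2²·0.56] + 196.107 = 245.117 + 196.107 = 441.224.
Reliability = 441.224 / 590.157 = 0.748.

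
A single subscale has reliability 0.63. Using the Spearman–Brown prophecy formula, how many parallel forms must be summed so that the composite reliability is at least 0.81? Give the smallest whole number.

3

k ≥ ρ*(1−ρ₁)/(ρ₁(1−ρ*)) = 0.81·0.37 / (0.63·0.19) = 2.504.
Smallest integer k = 3.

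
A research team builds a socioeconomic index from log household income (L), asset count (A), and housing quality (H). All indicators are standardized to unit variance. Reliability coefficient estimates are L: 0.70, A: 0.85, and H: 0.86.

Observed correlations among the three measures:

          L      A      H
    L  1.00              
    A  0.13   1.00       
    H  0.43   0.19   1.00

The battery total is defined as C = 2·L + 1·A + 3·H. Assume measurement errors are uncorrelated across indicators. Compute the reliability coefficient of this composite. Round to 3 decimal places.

Var(C) = 2² + 1 + 3² + 2·[2·0.13 + 6·0.43 + 3·0.19] = 14 + 6.82 = 20.82.
With uncorrelated errors the cross-covariances are all true-score covariance, so they carry over unchanged; only the diagonal terms shrink to ρᵢσᵢ².
True-score variance = [2²·0.70 + 0.85 + 3²·0.86] + 6.82 = 11.39 + 6.82 = 18.21.
Reliability = 18.21 / 20.82 = 0.875.

0.875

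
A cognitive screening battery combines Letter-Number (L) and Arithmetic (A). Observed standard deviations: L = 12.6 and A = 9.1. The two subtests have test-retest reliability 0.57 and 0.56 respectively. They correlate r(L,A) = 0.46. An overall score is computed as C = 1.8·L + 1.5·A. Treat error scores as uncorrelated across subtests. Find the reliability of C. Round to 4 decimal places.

Var(C) = 1.8²·12.6² + 1.5²·9.1² + 2·[2.7·12.6·9.1·0.46] = 700.705 + 284.815 = 985.52.
Under uncorrelated errors the observed covariances equal the true-score covariances, so only the own-variance terms attenuate.
True-score variance = [1.8²·12.6²·0.57 + 1.5²·9.1²·0.56] + 284.815 = 397.539 + 284.815 = 682.354.
Reliability = 682.354 / 985.52 = 0.6924.

0.6924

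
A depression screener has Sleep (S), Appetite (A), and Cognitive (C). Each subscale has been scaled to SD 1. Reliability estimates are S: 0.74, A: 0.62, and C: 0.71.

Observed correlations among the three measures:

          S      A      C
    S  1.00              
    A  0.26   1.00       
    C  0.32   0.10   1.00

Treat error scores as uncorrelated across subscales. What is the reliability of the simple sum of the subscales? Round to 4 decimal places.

Var(S+A+C) = 3 + 2·[0.26 + 0.32 + 0.10] = 3 + 1.36 = 4.36.
With uncorrelated errors the cross-covariances are all true-score covariance, so they carry over unchanged; only the diagonal terms shrink to ρᵢσᵢ².
True-score variance = [0.74 + 0.62 + 0.71] + 1.36 = 2.07 + 1.36 = 3.43.
Reliability = 3.43 / 4.36 = 0.7867.

0.7867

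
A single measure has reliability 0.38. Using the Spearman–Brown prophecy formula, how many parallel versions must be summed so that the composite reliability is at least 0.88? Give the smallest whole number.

12

k ≥ ρ*(1−ρ₁)/(ρ₁(1−ρ*)) = 0.88·0.62 / (0.38·0.12) = 11.965.
Smallest integer k = 12.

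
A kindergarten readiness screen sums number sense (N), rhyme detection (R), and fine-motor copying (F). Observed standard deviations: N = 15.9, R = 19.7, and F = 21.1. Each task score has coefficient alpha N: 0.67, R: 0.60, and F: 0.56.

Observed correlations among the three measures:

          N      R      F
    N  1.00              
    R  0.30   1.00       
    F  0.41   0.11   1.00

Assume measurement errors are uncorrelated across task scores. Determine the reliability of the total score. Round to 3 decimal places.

0.735

Var(N+R+F) = 15.9² + 19.7² + 21.1² + 2·[15.9·19.7·0.30 + 15.9·21.1·0.41 + 19.7·21.1·0.11] = 1086.11 + 554.487 = 1640.6.
Under uncorrelated errors the observed covariances equal the true-score covariances, so only the own-variance terms attenuate.
True-score variance = [15.9²·0.67 + 19.7²·0.60 + 21.1²·0.56] + 554.487 = 651.554 + 554.487 = 1206.04.
Reliability = 1206.04 / 1640.6 = 0.735.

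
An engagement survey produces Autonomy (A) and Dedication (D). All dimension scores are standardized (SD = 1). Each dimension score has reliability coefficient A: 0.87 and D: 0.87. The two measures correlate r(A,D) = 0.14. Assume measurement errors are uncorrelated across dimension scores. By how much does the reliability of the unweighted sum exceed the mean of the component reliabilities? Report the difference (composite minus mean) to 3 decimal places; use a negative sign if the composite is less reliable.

0.016

Var(sum) = 2 + 0.28 = 2.28; true-score variance = 1.74 + 0.28 = 2.02; composite reliability = 0.8860.
Mean component reliability = 0.8700.
Difference = 0.8860 − 0.8700 = 0.016.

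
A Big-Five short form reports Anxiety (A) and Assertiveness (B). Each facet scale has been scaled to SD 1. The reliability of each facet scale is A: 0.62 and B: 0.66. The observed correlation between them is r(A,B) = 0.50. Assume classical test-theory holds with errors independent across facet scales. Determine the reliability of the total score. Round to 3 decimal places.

Var(A+B) = 2 + 2·[0.50] = 2 + 1 = 3.
Because errors are independent across components, Cov(Tᵢ,Tⱼ) = Cov(Xᵢ,Xⱼ); the off-diagonal part of the true-score variance is the same as above.
True-score variance = [0.62 + 0.66] + 1 = 1.28 + 1 = 2.28.
Reliability = 2.28 / 3 = 0.760.

0.760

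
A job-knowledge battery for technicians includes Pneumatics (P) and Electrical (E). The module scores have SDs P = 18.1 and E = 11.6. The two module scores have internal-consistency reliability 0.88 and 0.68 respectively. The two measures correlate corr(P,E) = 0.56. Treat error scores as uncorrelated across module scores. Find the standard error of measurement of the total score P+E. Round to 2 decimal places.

9.08

Var(total) = 462.17 + 235.155 = 697.325.
True-score variance = 379.798 + 235.155 = 614.953, so reliability = 0.8819.
Error variance = 697.325 − 614.953 = 82.3724; SEM = √82.3724 = 9.08.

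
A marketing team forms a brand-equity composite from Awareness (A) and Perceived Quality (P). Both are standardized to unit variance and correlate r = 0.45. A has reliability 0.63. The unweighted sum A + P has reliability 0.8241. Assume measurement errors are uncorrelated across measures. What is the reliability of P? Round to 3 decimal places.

Var(A+P) = 2 + 2·0.45 = 2.900.
True-score variance = ρ_A + ρ_P + 2·0.45, so 0.8241 = (0.63 + ρ_P + 0.90) / 2.900.
ρ_P = 0.8241·2.900 − 0.63 − 0.90 = 0.860.

0.860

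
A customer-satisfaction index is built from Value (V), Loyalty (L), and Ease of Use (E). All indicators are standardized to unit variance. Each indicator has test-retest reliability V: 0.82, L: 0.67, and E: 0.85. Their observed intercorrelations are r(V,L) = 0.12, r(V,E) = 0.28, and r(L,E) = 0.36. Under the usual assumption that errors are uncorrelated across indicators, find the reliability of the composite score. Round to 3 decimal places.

0.854

Var(V+L+E) = 3 + 2·[0.12 + 0.28 + 0.36] = 3 + 1.52 = 4.52.
Under uncorrelated errors the observed covariances equal the true-score covariances, so only the own-variance terms attenuate.
True-score variance = [0.82 + 0.67 + 0.85] + 1.52 = 2.34 + 1.52 = 3.86.
Reliability = 3.86 / 4.52 = 0.854.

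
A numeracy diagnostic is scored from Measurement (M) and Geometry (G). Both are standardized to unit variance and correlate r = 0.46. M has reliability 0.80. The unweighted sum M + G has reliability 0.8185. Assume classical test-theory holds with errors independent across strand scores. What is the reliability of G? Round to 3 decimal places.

0.670

Var(M+G) = 2 + 2·0.46 = 2.920.
True-score variance = ρ_M + ρ_G + 2·0.46, so 0.8185 = (0.80 + ρ_G + 0.92) / 2.920.
ρ_G = 0.8185·2.920 − 0.80 − 0.92 = 0.670.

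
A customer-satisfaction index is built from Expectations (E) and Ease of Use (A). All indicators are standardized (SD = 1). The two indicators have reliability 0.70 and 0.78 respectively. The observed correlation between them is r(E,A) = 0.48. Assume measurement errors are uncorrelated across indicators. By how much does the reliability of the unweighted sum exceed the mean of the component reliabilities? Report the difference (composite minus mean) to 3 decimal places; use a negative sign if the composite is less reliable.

0.084

Var(sum) = 2 + 0.96 = 2.96; true-score variance = 1.48 + 0.96 = 2.44; composite reliability = 0.8243.
Mean component reliability = 0.7400.
Difference = 0.8243 − 0.7400 = 0.084.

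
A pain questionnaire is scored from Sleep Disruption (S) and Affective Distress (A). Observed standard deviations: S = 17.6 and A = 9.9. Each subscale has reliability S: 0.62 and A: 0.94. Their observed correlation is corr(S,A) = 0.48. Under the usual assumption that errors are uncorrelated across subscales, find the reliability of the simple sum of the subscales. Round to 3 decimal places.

0.785

Var(S+A) = 17.6² + 9.9² + 2·[17.6·9.9·0.48] = 407.77 + 167.27 = 575.04.
Under uncorrelated errors the observed covariances equal the true-score covariances, so only the own-variance terms attenuate.
True-score variance = [17.6²·0.62 + 9.9²·0.94] + 167.27 = 284.181 + 167.27 = 451.451.
Reliability = 451.451 / 575.04 = 0.785.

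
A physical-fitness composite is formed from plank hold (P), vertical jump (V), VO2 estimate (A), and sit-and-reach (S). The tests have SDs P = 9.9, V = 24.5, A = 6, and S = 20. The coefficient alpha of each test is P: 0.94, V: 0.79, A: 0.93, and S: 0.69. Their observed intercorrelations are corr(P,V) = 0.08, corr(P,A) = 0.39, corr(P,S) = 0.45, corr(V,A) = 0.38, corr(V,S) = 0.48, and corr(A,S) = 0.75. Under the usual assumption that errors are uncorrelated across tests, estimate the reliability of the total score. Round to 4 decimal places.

0.8803

Var(P+V+A+S) = 9.9² + 24.5² + 6² + 20² + 2·[9.9·24.5·0.08 + 9.9·6·0.39 + 9.9·20·0.45 + 24.5·6·0.38 + 24.5·20·0.48 + 6·20·0.75] = 1134.26 + 1025.46 = 2159.72.
With uncorrelated errors the cross-covariances are all true-score covariance, so they carry over unchanged; only the diagonal terms shrink to ρᵢσᵢ².
True-score variance = [9.9²·0.94 + 24.5²·0.79 + 6²·0.93 + 20²·0.69] + 1025.46 = 875.807 + 1025.46 = 1901.27.
Reliability = 1901.27 / 2159.72 = 0.8803.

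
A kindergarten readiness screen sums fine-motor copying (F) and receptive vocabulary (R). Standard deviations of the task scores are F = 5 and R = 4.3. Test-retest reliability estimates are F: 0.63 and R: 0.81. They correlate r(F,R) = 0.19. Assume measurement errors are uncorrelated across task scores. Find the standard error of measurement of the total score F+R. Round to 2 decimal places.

Var(total) = 43.49 + 8.17 = 51.66.
True-score variance = 30.7269 + 8.17 = 38.8969, so reliability = 0.7529.
Error variance = 51.66 − 38.8969 = 12.7631; SEM = √12.7631 = 3.57.

3.57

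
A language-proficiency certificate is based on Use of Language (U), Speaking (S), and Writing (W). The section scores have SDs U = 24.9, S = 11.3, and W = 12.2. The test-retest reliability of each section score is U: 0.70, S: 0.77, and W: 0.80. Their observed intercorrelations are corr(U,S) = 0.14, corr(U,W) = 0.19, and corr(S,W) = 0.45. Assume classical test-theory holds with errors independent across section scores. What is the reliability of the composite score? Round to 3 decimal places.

Var(U+S+W) = 24.9² + 11.3² + 12.2² + 2·[24.9·11.3·0.14 + 24.9·12.2·0.19 + 11.3·12.2·0.45] = 896.54 + 318.294 = 1214.83.
With uncorrelated errors the cross-covariances are all true-score covariance, so they carry over unchanged; only the diagonal terms shrink to ρᵢσᵢ².
True-score variance = [24.9²·0.70 + 11.3²·0.77 + 12.2²·0.80] + 318.294 = 651.4 + 318.294 = 969.694.
Reliability = 969.694 / 1214.83 = 0.798.

0.798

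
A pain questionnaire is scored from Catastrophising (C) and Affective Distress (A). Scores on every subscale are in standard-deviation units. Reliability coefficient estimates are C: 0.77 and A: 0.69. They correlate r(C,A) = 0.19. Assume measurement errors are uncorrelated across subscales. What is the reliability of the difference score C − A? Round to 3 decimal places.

0.667

Var(C−A) = 1 + 1 − 2·0.19 = 2 − 0.38 = 1.62.
Because errors are independent across components, Cov(Tᵢ,Tⱼ) = Cov(Xᵢ,Xⱼ); the off-diagonal part of the true-score variance is the same as above.
True-score variance = [0.77 + 0.69] − 0.38 = 1.46 − 0.38 = 1.08.
Reliability = 1.08 / 1.62 = 0.667.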